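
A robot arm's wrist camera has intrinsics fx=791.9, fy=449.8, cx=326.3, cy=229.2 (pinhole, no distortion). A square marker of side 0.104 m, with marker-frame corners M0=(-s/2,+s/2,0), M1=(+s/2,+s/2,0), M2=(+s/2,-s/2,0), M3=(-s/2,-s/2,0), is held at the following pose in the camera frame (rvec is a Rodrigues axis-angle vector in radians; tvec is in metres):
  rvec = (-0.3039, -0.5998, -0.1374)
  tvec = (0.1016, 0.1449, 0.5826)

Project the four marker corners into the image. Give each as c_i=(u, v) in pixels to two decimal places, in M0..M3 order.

Intrinsics K: fx=791.9, fy=449.8, cx=326.3, cy=229.2
Marker side s = 0.104 m; corners in marker frame (Z=0):
  M0 = (-0.0520, +0.0520, 0)
  M1 = (+0.0520, +0.0520, 0)
  M2 = (+0.0520, -0.0520, 0)
  M3 = (-0.0520, -0.0520, 0)
rvec = (-0.3039, -0.5998, -0.1374), |rvec| = θ = 0.68629 rad = 39.322°
Rodrigues: sinθ=0.63367, 1−cosθ=0.22640; R = I + sinθ·[k]× + (1−cosθ)·[k]×²:
    [+0.81800 +0.21448 -0.53374]
    [-0.03925 +0.94653 +0.32021]
    [+0.57388 -0.24099 +0.78268]
t = (0.1016, 0.1449, 0.5826) m
M0: Pc = R·M0+t = (+0.07022, +0.19616, +0.54023); u = 791.9·(+0.07022)/0.54023 + 326.3 = 429.2292, v = 449.8·(+0.19616)/0.54023 + 229.2 = 392.5259
M1: Pc = R·M1+t = (+0.15529, +0.19208, +0.59991); u = 791.9·(+0.15529)/0.59991 + 326.3 = 531.2860, v = 449.8·(+0.19208)/0.59991 + 229.2 = 373.2165
M2: Pc = R·M2+t = (+0.13298, +0.09364, +0.62497); u = 791.9·(+0.13298)/0.62497 + 326.3 = 494.8015, v = 449.8·(+0.09364)/0.62497 + 229.2 = 296.5933
M3: Pc = R·M3+t = (+0.04791, +0.09772, +0.56529); u = 791.9·(+0.04791)/0.56529 + 326.3 = 393.4175, v = 449.8·(+0.09772)/0.56529 + 229.2 = 306.9566

c0=(429.23, 392.53) c1=(531.29, 373.22) c2=(494.80, 296.59) c3=(393.42, 306.96)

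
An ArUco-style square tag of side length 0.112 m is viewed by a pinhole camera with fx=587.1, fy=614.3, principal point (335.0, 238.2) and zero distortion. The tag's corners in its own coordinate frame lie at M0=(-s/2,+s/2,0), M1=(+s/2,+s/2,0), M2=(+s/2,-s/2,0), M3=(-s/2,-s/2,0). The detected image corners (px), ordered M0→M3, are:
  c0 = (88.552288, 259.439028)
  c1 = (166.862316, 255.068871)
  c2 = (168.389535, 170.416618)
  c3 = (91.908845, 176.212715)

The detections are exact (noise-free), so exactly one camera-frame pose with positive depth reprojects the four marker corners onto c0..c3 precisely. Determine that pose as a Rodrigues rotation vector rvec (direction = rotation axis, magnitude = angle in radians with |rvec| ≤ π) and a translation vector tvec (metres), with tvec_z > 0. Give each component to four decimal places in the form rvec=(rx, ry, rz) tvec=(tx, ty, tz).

rvec=(-0.1718, 0.1369, -0.0430) tvec=(-0.2818, -0.0305, 0.8016)

Intrinsics K: fx=587.1, fy=614.3, cx=335.0, cy=238.2
Marker side s = 0.112 m; corners in marker frame (Z=0):
  M0 = (-0.0560, +0.0560, 0)
  M1 = (+0.0560, +0.0560, 0)
  M2 = (+0.0560, -0.0560, 0)
  M3 = (-0.0560, -0.0560, 0)
Detected image corners:
  c0 = (88.552288, 259.439028) px
  c1 = (166.862316, 255.068871) px
  c2 = (168.389535, 170.416618) px
  c3 = (91.908845, 176.212715) px
Planar DLT: solve 8×8 A·h = b for H (H[2,2]=1):
  H  [+669.68745 -49.75696 +128.58596]
  H  [-80.93478 +702.84675 +214.79954]
  H  [-0.16477 -0.21624 +1.00000]
B = K⁻¹H; ‖b₁‖=1.247482, ‖b₂‖=1.247482; λ = 2/(‖b₁‖+‖b₂‖) = 0.801615, sign → tz>0 ⇒ λ=+0.801615
r₁ = λ·B[:,0] = (+0.98974,-0.05440,-0.13208); r₂ = λ·B[:,1] = (+0.03097,+0.98438,-0.17334)
r₃ = r₁×r₂ = (+0.13945,+0.16747,+0.97597); SVD([r₁ r₂ r₃]) → R = UVᵀ:
  R  [+0.98974 +0.03097 +0.13945]
  R  [-0.05440 +0.98438 +0.16747]
  R  [-0.13208 -0.17334 +0.97597]
t = (-0.28183, -0.03054, +0.80161) m
tr R = 2.950085; θ = arccos((tr R − 1)/2) = 0.223883 rad = 12.828°
axis k = ((R−Rᵀ)₃₂, (R−Rᵀ)₁₃, (R−Rᵀ)₂₁) / (2 sinθ) = (-0.767526, +0.611508, -0.192254)
rvec = θ·k = (-0.171836, +0.136907, -0.043042)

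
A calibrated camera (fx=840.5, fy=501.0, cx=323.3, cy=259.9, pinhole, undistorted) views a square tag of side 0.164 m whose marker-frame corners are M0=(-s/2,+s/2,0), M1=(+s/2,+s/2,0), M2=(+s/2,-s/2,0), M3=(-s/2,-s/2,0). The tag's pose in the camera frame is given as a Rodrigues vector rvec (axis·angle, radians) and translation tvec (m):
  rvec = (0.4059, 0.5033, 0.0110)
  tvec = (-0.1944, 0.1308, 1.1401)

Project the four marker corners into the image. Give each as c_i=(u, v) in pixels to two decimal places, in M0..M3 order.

c0=(143.25, 341.64) c1=(237.85, 355.05) c2=(221.49, 289.97) c3=(122.83, 280.16)

Intrinsics K: fx=840.5, fy=501.0, cx=323.3, cy=259.9
Marker side s = 0.164 m; corners in marker frame (Z=0):
  M0 = (-0.0820, +0.0820, 0)
  M1 = (+0.0820, +0.0820, 0)
  M2 = (+0.0820, -0.0820, 0)
  M3 = (-0.0820, -0.0820, 0)
rvec = (0.4059, 0.5033, 0.0110), |rvec| = θ = 0.64667 rad = 37.052°
Rodrigues: sinθ=0.60253, 1−cosθ=0.20191; R = I + sinθ·[k]× + (1−cosθ)·[k]×²:
    [+0.87764 +0.08839 +0.47110]
    [+0.10888 +0.92040 -0.37552]
    [-0.46679 +0.38087 +0.79815]
t = (-0.1944, 0.1308, 1.1401) m
M0: Pc = R·M0+t = (-0.25912, +0.19734, +1.20961); u = 840.5·(-0.25912)/1.20961 + 323.3 = 143.2505, v = 501.0·(+0.19734)/1.20961 + 259.9 = 341.6367
M1: Pc = R·M1+t = (-0.11519, +0.21520, +1.13305); u = 840.5·(-0.11519)/1.13305 + 323.3 = 237.8550, v = 501.0·(+0.21520)/1.13305 + 259.9 = 355.0549
M2: Pc = R·M2+t = (-0.12968, +0.06426, +1.07059); u = 840.5·(-0.12968)/1.07059 + 323.3 = 221.4899, v = 501.0·(+0.06426)/1.07059 + 259.9 = 289.9696
M3: Pc = R·M3+t = (-0.27361, +0.04640, +1.14715); u = 840.5·(-0.27361)/1.14715 + 323.3 = 122.8263, v = 501.0·(+0.04640)/1.14715 + 259.9 = 280.1642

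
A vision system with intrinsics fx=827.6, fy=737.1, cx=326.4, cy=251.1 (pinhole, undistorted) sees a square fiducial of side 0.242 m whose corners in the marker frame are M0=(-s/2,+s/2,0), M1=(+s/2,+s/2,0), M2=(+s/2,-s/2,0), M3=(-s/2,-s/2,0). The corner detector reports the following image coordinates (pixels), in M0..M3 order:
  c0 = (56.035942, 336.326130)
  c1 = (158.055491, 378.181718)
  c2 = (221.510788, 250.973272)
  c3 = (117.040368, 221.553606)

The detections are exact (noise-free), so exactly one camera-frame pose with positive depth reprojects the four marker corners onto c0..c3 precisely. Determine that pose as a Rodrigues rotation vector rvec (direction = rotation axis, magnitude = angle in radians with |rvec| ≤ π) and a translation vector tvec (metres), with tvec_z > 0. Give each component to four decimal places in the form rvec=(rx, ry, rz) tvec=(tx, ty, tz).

Intrinsics K: fx=827.6, fy=737.1, cx=326.4, cy=251.1
Marker side s = 0.242 m; corners in marker frame (Z=0):
  M0 = (-0.1210, +0.1210, 0)
  M1 = (+0.1210, +0.1210, 0)
  M2 = (+0.1210, -0.1210, 0)
  M3 = (-0.1210, -0.1210, 0)
Detected image corners:
  c0 = (56.035942, 336.326130) px
  c1 = (158.055491, 378.181718) px
  c2 = (221.510788, 250.973272) px
  c3 = (117.040368, 221.553606) px
Planar DLT: solve 8×8 A·h = b for H (H[2,2]=1):
  H  [+373.49080 -275.43956 +136.25926]
  H  [+32.52586 +458.96753 +294.94649]
  H  [-0.38523 -0.13410 +1.00000]
B = K⁻¹H; ‖b₁‖=0.736908, ‖b₂‖=0.736908; λ = 2/(‖b₁‖+‖b₂‖) = 1.357021, sign → tz>0 ⇒ λ=+1.357021
r₁ = λ·B[:,0] = (+0.81859,+0.23797,-0.52276); r₂ = λ·B[:,1] = (-0.37987,+0.90696,-0.18198)
r₃ = r₁×r₂ = (+0.43082,+0.34755,+0.83283); SVD([r₁ r₂ r₃]) → R = UVᵀ:
  R  [+0.81859 -0.37987 +0.43082]
  R  [+0.23797 +0.90696 +0.34755]
  R  [-0.52276 -0.18198 +0.83283]
t = (-0.31178, +0.08072, +1.35702) m
tr R = 2.558382; θ = arccos((tr R − 1)/2) = 0.677423 rad = 38.813°
axis k = ((R−Rᵀ)₃₂, (R−Rᵀ)₁₃, (R−Rᵀ)₂₁) / (2 sinθ) = (-0.422412, +0.760696, +0.492859)
rvec = θ·k = (-0.286151, +0.515313, +0.333874)

rvec=(-0.2862, 0.5153, 0.3339) tvec=(-0.3118, 0.0807, 1.3570)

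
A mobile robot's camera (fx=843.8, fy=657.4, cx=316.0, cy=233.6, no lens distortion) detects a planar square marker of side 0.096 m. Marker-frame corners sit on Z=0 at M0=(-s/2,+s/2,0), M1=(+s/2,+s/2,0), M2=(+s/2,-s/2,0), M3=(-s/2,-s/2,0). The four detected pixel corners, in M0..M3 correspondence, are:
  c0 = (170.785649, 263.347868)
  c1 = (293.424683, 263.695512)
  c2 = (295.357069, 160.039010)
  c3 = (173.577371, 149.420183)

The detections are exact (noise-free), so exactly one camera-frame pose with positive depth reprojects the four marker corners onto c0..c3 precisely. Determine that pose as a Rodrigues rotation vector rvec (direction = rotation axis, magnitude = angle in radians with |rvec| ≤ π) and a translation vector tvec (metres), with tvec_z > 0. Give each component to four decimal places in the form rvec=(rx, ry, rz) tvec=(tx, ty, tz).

Intrinsics K: fx=843.8, fy=657.4, cx=316.0, cy=233.6
Marker side s = 0.096 m; corners in marker frame (Z=0):
  M0 = (-0.0480, +0.0480, 0)
  M1 = (+0.0480, +0.0480, 0)
  M2 = (+0.0480, -0.0480, 0)
  M3 = (-0.0480, -0.0480, 0)
Detected image corners:
  c0 = (170.785649, 263.347868) px
  c1 = (293.424683, 263.695512) px
  c2 = (295.357069, 160.039010) px
  c3 = (173.577371, 149.420183) px
Planar DLT: solve 8×8 A·h = b for H (H[2,2]=1):
  H  [+1503.06480 -37.03365 +236.18176]
  H  [+263.49173 +1119.38704 +209.11394]
  H  [+0.98618 -0.05419 +1.00000]
B = K⁻¹H; ‖b₁‖=1.723017, ‖b₂‖=1.723017; λ = 2/(‖b₁‖+‖b₂‖) = 0.580377, sign → tz>0 ⇒ λ=+0.580377
r₁ = λ·B[:,0] = (+0.81948,+0.02924,+0.57236); r₂ = λ·B[:,1] = (-0.01370,+0.99941,-0.03145)
r₃ = r₁×r₂ = (-0.57294,+0.01793,+0.81940); SVD([r₁ r₂ r₃]) → R = UVᵀ:
  R  [+0.81948 -0.01370 -0.57294]
  R  [+0.02924 +0.99941 +0.01793]
  R  [+0.57236 -0.03145 +0.81940]
t = (-0.05490, -0.02162, +0.58038) m
tr R = 2.638296; θ = arccos((tr R − 1)/2) = 0.610872 rad = 35.000°
axis k = ((R−Rᵀ)₃₂, (R−Rᵀ)₁₃, (R−Rᵀ)₂₁) / (2 sinθ) = (-0.043046, -0.998372, +0.037427)
rvec = θ·k = (-0.026296, -0.609877, +0.022863)

rvec=(-0.0263, -0.6099, 0.0229) tvec=(-0.0549, -0.0216, 0.5804)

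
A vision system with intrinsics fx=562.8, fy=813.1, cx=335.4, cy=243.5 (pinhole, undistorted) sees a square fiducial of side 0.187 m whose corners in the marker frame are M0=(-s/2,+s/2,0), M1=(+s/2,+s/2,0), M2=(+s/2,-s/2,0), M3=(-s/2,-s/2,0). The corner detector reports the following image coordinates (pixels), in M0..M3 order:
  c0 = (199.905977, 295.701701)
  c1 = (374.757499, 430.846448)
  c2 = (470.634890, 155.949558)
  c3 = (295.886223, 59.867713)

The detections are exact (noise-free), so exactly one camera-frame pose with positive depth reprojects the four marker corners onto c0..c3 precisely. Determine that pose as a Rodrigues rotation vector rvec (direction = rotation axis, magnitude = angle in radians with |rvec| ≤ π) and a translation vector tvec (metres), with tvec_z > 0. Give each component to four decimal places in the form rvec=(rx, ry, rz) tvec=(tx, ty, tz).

rvec=(-0.2684, 0.2951, 0.4589) tvec=(-0.0035, -0.0100, 0.5152)

Intrinsics K: fx=562.8, fy=813.1, cx=335.4, cy=243.5
Marker side s = 0.187 m; corners in marker frame (Z=0):
  M0 = (-0.0935, +0.0935, 0)
  M1 = (+0.0935, +0.0935, 0)
  M2 = (+0.0935, -0.0935, 0)
  M3 = (-0.0935, -0.0935, 0)
Detected image corners:
  c0 = (199.905977, 295.701701) px
  c1 = (374.757499, 430.846448) px
  c2 = (470.634890, 155.949558) px
  c3 = (295.886223, 59.867713) px
Planar DLT: solve 8×8 A·h = b for H (H[2,2]=1):
  H  [+715.44057 -634.41567 +331.57498]
  H  [+460.62153 +1273.89556 +227.73325]
  H  [-0.65408 -0.36210 +1.00000]
B = K⁻¹H; ‖b₁‖=1.941135, ‖b₂‖=1.941135; λ = 2/(‖b₁‖+‖b₂‖) = 0.515163, sign → tz>0 ⇒ λ=+0.515163
r₁ = λ·B[:,0] = (+0.85569,+0.39275,-0.33696); r₂ = λ·B[:,1] = (-0.46955,+0.86298,-0.18654)
r₃ = r₁×r₂ = (+0.21752,+0.31784,+0.92286); SVD([r₁ r₂ r₃]) → R = UVᵀ:
  R  [+0.85569 -0.46955 +0.21752]
  R  [+0.39275 +0.86298 +0.31784]
  R  [-0.33696 -0.18654 +0.92286]
t = (-0.00350, -0.00999, +0.51516) m
tr R = 2.641524; θ = arccos((tr R − 1)/2) = 0.608053 rad = 34.839°
axis k = ((R−Rᵀ)₃₂, (R−Rᵀ)₁₃, (R−Rᵀ)₂₁) / (2 sinθ) = (-0.441453, +0.485303, +0.754718)
rvec = θ·k = (-0.268427, +0.295090, +0.458909)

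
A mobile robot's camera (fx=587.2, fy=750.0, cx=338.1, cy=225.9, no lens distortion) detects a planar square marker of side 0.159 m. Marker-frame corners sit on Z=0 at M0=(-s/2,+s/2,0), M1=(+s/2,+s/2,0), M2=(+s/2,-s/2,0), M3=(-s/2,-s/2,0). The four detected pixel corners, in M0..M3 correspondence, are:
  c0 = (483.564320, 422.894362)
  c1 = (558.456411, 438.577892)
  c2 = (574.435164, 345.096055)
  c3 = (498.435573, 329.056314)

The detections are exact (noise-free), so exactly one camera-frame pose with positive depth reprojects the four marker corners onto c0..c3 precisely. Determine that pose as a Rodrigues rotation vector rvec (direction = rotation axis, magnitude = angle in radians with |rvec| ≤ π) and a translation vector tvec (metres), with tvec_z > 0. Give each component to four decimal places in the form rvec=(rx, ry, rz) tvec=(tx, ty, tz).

rvec=(0.1151, -0.0003, 0.1650) tvec=(0.3950, 0.2569, 1.2169)

Intrinsics K: fx=587.2, fy=750.0, cx=338.1, cy=225.9
Marker side s = 0.159 m; corners in marker frame (Z=0):
  M0 = (-0.0795, +0.0795, 0)
  M1 = (+0.0795, +0.0795, 0)
  M2 = (+0.0795, -0.0795, 0)
  M3 = (-0.0795, -0.0795, 0)
Detected image corners:
  c0 = (483.564320, 422.894362) px
  c1 = (558.456411, 438.577892) px
  c2 = (574.435164, 345.096055) px
  c3 = (498.435573, 329.056314) px
Planar DLT: solve 8×8 A·h = b for H (H[2,2]=1):
  H  [+478.70973 -47.33581 +528.68927]
  H  [+102.82437 +625.12750 +384.26102]
  H  [+0.00801 +0.09396 +1.00000]
B = K⁻¹H; ‖b₁‖=0.821783, ‖b₂‖=0.821783; λ = 2/(‖b₁‖+‖b₂‖) = 1.216866, sign → tz>0 ⇒ λ=+1.216866
r₁ = λ·B[:,0] = (+0.98643,+0.16390,+0.00974); r₂ = λ·B[:,1] = (-0.16393,+0.97982,+0.11434)
r₃ = r₁×r₂ = (+0.00919,-0.11438,+0.99339); SVD([r₁ r₂ r₃]) → R = UVᵀ:
  R  [+0.98643 -0.16393 +0.00919]
  R  [+0.16390 +0.97982 -0.11438]
  R  [+0.00974 +0.11434 +0.99339]
t = (+0.39496, +0.25694, +1.21687) m
tr R = 2.959647; θ = arccos((tr R − 1)/2) = 0.201219 rad = 11.529°
axis k = ((R−Rᵀ)₃₂, (R−Rᵀ)₁₃, (R−Rᵀ)₂₁) / (2 sinθ) = (+0.572189, -0.001379, +0.820120)
rvec = θ·k = (+0.115135, -0.000278, +0.165024)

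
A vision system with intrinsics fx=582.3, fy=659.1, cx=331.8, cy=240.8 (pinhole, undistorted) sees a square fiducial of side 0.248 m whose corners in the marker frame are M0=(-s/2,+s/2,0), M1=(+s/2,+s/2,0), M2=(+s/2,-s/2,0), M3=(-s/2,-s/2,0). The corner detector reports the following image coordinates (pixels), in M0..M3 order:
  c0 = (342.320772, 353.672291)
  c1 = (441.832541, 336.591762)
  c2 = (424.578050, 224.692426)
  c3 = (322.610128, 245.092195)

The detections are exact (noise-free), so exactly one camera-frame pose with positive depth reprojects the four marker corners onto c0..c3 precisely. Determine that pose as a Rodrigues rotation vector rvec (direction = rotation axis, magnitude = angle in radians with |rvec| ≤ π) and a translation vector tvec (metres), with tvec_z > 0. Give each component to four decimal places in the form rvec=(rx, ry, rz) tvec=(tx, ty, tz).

rvec=(0.1799, 0.1288, -0.1869) tvec=(0.1228, 0.1076, 1.4151)

Intrinsics K: fx=582.3, fy=659.1, cx=331.8, cy=240.8
Marker side s = 0.248 m; corners in marker frame (Z=0):
  M0 = (-0.1240, +0.1240, 0)
  M1 = (+0.1240, +0.1240, 0)
  M2 = (+0.1240, -0.1240, 0)
  M3 = (-0.1240, -0.1240, 0)
Detected image corners:
  c0 = (342.320772, 353.672291) px
  c1 = (441.832541, 336.591762) px
  c2 = (424.578050, 224.692426) px
  c3 = (322.610128, 245.092195) px
Planar DLT: solve 8×8 A·h = b for H (H[2,2]=1):
  H  [+367.26815 +119.35703 +382.33523]
  H  [-104.91288 +478.34433 +290.92939]
  H  [-0.10153 +0.11694 +1.00000]
B = K⁻¹H; ‖b₁‖=0.706643, ‖b₂‖=0.706643; λ = 2/(‖b₁‖+‖b₂‖) = 1.415142, sign → tz>0 ⇒ λ=+1.415142
r₁ = λ·B[:,0] = (+0.97443,-0.17276,-0.14368); r₂ = λ·B[:,1] = (+0.19577,+0.96659,+0.16548)
r₃ = r₁×r₂ = (+0.11029,-0.18938,+0.97569); SVD([r₁ r₂ r₃]) → R = UVᵀ:
  R  [+0.97443 +0.19577 +0.11029]
  R  [-0.17276 +0.96659 -0.18938]
  R  [-0.14368 +0.16548 +0.97569]
t = (+0.12281, +0.10763, +1.41514) m
tr R = 2.916703; θ = arccos((tr R − 1)/2) = 0.289623 rad = 16.594°
axis k = ((R−Rᵀ)₃₂, (R−Rᵀ)₁₃, (R−Rᵀ)₂₁) / (2 sinθ) = (+0.621283, +0.444633, -0.645220)
rvec = θ·k = (+0.179938, +0.128776, -0.186871)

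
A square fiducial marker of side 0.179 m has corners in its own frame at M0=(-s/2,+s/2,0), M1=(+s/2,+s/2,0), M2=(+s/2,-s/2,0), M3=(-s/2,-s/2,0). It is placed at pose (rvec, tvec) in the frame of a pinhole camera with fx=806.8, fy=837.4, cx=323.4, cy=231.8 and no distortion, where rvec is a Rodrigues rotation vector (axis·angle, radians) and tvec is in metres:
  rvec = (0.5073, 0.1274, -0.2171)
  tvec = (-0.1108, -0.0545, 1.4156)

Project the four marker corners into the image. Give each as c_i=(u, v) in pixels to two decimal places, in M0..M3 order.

c0=(226.83, 253.02) c1=(321.81, 235.37) c2=(296.50, 141.58) c3=(196.37, 162.40)

Intrinsics K: fx=806.8, fy=837.4, cx=323.4, cy=231.8
Marker side s = 0.179 m; corners in marker frame (Z=0):
  M0 = (-0.0895, +0.0895, 0)
  M1 = (+0.0895, +0.0895, 0)
  M2 = (+0.0895, -0.0895, 0)
  M3 = (-0.0895, -0.0895, 0)
rvec = (0.5073, 0.1274, -0.2171), |rvec| = θ = 0.56632 rad = 32.448°
Rodrigues: sinθ=0.53653, 1−cosθ=0.15612; R = I + sinθ·[k]× + (1−cosθ)·[k]×²:
    [+0.96916 +0.23714 +0.06709]
    [-0.17422 +0.85178 -0.49408]
    [-0.17431 +0.46715 +0.86683]
t = (-0.1108, -0.0545, 1.4156) m
M0: Pc = R·M0+t = (-0.17632, +0.03733, +1.47301); u = 806.8·(-0.17632)/1.47301 + 323.4 = 226.8282, v = 837.4·(+0.03733)/1.47301 + 231.8 = 253.0204
M1: Pc = R·M1+t = (-0.00284, +0.00614, +1.44181); u = 806.8·(-0.00284)/1.44181 + 323.4 = 321.8128, v = 837.4·(+0.00614)/1.44181 + 231.8 = 235.3672
M2: Pc = R·M2+t = (-0.04528, -0.14633, +1.35819); u = 806.8·(-0.04528)/1.35819 + 323.4 = 296.4998, v = 837.4·(-0.14633)/1.35819 + 231.8 = 141.5810
M3: Pc = R·M3+t = (-0.21876, -0.11514, +1.38939); u = 806.8·(-0.21876)/1.38939 + 323.4 = 196.3670, v = 837.4·(-0.11514)/1.38939 + 231.8 = 162.4028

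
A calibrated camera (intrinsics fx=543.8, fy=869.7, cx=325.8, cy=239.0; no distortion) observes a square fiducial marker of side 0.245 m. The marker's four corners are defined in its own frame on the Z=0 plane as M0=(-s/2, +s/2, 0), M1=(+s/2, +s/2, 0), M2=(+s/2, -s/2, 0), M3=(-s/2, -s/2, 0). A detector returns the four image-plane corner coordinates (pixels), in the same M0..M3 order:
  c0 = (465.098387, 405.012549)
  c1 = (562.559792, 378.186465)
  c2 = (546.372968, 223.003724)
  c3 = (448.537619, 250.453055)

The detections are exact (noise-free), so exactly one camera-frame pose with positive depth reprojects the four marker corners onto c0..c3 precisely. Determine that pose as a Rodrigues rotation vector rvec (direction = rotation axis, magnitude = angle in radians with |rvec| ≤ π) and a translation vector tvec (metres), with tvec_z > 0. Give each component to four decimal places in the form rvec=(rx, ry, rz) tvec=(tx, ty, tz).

rvec=(0.0257, 0.0158, -0.1748) tvec=(0.4468, 0.1171, 1.3515)

Intrinsics K: fx=543.8, fy=869.7, cx=325.8, cy=239.0
Marker side s = 0.245 m; corners in marker frame (Z=0):
  M0 = (-0.1225, +0.1225, 0)
  M1 = (+0.1225, +0.1225, 0)
  M2 = (+0.1225, -0.1225, 0)
  M3 = (-0.1225, -0.1225, 0)
Detected image corners:
  c0 = (465.098387, 405.012549) px
  c1 = (562.559792, 378.186465) px
  c2 = (546.372968, 223.003724) px
  c3 = (448.537619, 250.453055) px
Planar DLT: solve 8×8 A·h = b for H (H[2,2]=1):
  H  [+391.84006 +75.86388 +505.58058]
  H  [-114.94053 +637.73594 +314.35547]
  H  [-0.01330 +0.01786 +1.00000]
B = K⁻¹H; ‖b₁‖=0.739892, ‖b₂‖=0.739892; λ = 2/(‖b₁‖+‖b₂‖) = 1.351549, sign → tz>0 ⇒ λ=+1.351549
r₁ = λ·B[:,0] = (+0.98464,-0.17368,-0.01797); r₂ = λ·B[:,1] = (+0.17409,+0.98443,+0.02414)
r₃ = r₁×r₂ = (+0.01350,-0.02690,+0.99955); SVD([r₁ r₂ r₃]) → R = UVᵀ:
  R  [+0.98464 +0.17409 +0.01350]
  R  [-0.17368 +0.98443 -0.02690]
  R  [-0.01797 +0.02414 +0.99955]
t = (+0.44682, +0.11711, +1.35155) m
tr R = 2.968619; θ = arccos((tr R − 1)/2) = 0.177380 rad = 10.163°
axis k = ((R−Rᵀ)₃₂, (R−Rᵀ)₁₃, (R−Rᵀ)₂₁) / (2 sinθ) = (+0.144615, +0.089170, -0.985462)
rvec = θ·k = (+0.025652, +0.015817, -0.174801)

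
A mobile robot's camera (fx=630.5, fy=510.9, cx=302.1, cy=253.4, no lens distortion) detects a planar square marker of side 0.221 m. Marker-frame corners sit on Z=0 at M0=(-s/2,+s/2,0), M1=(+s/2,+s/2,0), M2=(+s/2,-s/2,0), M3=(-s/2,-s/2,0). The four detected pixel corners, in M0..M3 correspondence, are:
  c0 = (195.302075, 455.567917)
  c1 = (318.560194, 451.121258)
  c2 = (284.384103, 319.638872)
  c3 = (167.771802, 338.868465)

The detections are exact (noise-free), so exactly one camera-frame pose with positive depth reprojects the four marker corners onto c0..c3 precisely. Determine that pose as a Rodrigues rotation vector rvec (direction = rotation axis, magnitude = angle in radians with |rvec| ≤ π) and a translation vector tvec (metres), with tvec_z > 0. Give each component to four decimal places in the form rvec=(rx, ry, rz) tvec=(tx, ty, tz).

rvec=(-0.0411, 0.5365, -0.2343) tvec=(-0.0933, 0.2457, 0.9127)

Intrinsics K: fx=630.5, fy=510.9, cx=302.1, cy=253.4
Marker side s = 0.221 m; corners in marker frame (Z=0):
  M0 = (-0.1105, +0.1105, 0)
  M1 = (+0.1105, +0.1105, 0)
  M2 = (+0.1105, -0.1105, 0)
  M3 = (-0.1105, -0.1105, 0)
Detected image corners:
  c0 = (195.302075, 455.567917) px
  c1 = (318.560194, 451.121258) px
  c2 = (284.384103, 319.638872) px
  c3 = (167.771802, 338.868465) px
Planar DLT: solve 8×8 A·h = b for H (H[2,2]=1):
  H  [+409.80873 +112.27897 +237.67698]
  H  [-268.98289 +516.66717 +390.90862]
  H  [-0.54948 -0.10938 +1.00000]
B = K⁻¹H; ‖b₁‖=1.095655, ‖b₂‖=1.095655; λ = 2/(‖b₁‖+‖b₂‖) = 0.912696, sign → tz>0 ⇒ λ=+0.912696
r₁ = λ·B[:,0] = (+0.83353,-0.23178,-0.50151); r₂ = λ·B[:,1] = (+0.21036,+0.97251,-0.09983)
r₃ = r₁×r₂ = (+0.51086,-0.02229,+0.85937); SVD([r₁ r₂ r₃]) → R = UVᵀ:
  R  [+0.83353 +0.21036 +0.51086]
  R  [-0.23178 +0.97251 -0.02229]
  R  [-0.50151 -0.09983 +0.85937]
t = (-0.09326, +0.24565, +0.91270) m
tr R = 2.665410; θ = arccos((tr R − 1)/2) = 0.586821 rad = 33.622°
axis k = ((R−Rᵀ)₃₂, (R−Rᵀ)₁₃, (R−Rᵀ)₂₁) / (2 sinθ) = (-0.070016, +0.914164, -0.399252)
rvec = θ·k = (-0.041087, +0.536451, -0.234289)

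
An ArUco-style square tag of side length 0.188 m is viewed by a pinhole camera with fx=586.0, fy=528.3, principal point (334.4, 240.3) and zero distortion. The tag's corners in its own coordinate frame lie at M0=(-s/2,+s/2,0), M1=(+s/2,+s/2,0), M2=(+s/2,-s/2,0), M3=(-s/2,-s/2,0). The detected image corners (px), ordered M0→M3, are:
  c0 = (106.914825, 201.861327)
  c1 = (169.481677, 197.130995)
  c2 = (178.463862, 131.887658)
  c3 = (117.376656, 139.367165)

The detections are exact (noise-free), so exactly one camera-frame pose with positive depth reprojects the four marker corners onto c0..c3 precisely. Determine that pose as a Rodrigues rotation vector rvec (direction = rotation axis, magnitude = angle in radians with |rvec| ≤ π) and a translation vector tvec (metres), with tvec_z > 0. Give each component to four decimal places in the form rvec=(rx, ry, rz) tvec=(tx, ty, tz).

Intrinsics K: fx=586.0, fy=528.3, cx=334.4, cy=240.3
Marker side s = 0.188 m; corners in marker frame (Z=0):
  M0 = (-0.0940, +0.0940, 0)
  M1 = (+0.0940, +0.0940, 0)
  M2 = (+0.0940, -0.0940, 0)
  M3 = (-0.0940, -0.0940, 0)
Detected image corners:
  c0 = (106.914825, 201.861327) px
  c1 = (169.481677, 197.130995) px
  c2 = (178.463862, 131.887658) px
  c3 = (117.376656, 139.367165) px
Planar DLT: solve 8×8 A·h = b for H (H[2,2]=1):
  H  [+293.78415 -75.52152 +142.42364]
  H  [-73.60697 +311.77865 +167.13435]
  H  [-0.24481 -0.16579 +1.00000]
B = K⁻¹H; ‖b₁‖=0.686760, ‖b₂‖=0.686760; λ = 2/(‖b₁‖+‖b₂‖) = 1.456112, sign → tz>0 ⇒ λ=+1.456112
r₁ = λ·B[:,0] = (+0.93342,-0.04074,-0.35646); r₂ = λ·B[:,1] = (-0.04990,+0.96914,-0.24141)
r₃ = r₁×r₂ = (+0.35530,+0.24313,+0.90258); SVD([r₁ r₂ r₃]) → R = UVᵀ:
  R  [+0.93342 -0.04990 +0.35530]
  R  [-0.04074 +0.96914 +0.24313]
  R  [-0.35646 -0.24141 +0.90258]
t = (-0.47703, -0.20166, +1.45611) m
tr R = 2.805141; θ = arccos((tr R − 1)/2) = 0.445094 rad = 25.502°
axis k = ((R−Rᵀ)₃₂, (R−Rᵀ)₁₃, (R−Rᵀ)₂₁) / (2 sinθ) = (-0.562707, +0.826588, +0.010637)
rvec = θ·k = (-0.250457, +0.367909, +0.004734)

rvec=(-0.2505, 0.3679, 0.0047) tvec=(-0.4770, -0.2017, 1.4561)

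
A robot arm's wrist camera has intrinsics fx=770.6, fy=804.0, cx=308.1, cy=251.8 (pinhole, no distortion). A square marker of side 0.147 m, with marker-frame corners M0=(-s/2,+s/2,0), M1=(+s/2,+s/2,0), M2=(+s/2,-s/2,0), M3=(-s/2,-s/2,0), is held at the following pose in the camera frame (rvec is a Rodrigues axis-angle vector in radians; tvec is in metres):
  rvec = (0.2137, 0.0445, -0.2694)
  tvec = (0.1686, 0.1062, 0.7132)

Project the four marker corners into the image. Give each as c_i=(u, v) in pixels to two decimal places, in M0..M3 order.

c0=(431.62, 464.96) c1=(584.36, 425.69) c2=(552.35, 272.62) c3=(393.60, 315.87)

Intrinsics K: fx=770.6, fy=804.0, cx=308.1, cy=251.8
Marker side s = 0.147 m; corners in marker frame (Z=0):
  M0 = (-0.0735, +0.0735, 0)
  M1 = (+0.0735, +0.0735, 0)
  M2 = (+0.0735, -0.0735, 0)
  M3 = (-0.0735, -0.0735, 0)
rvec = (0.2137, 0.0445, -0.2694), |rvec| = θ = 0.34673 rad = 19.866°
Rodrigues: sinθ=0.33983, 1−cosθ=0.05951; R = I + sinθ·[k]× + (1−cosθ)·[k]×²:
    [+0.96309 +0.26874 +0.01512]
    [-0.25933 +0.94147 -0.21538]
    [-0.07211 +0.20351 +0.97641]
t = (0.1686, 0.1062, 0.7132) m
M0: Pc = R·M0+t = (+0.11757, +0.19446, +0.73346); u = 770.6·(+0.11757)/0.73346 + 308.1 = 431.6185, v = 804.0·(+0.19446)/0.73346 + 251.8 = 464.9609
M1: Pc = R·M1+t = (+0.25914, +0.15634, +0.72286); u = 770.6·(+0.25914)/0.72286 + 308.1 = 584.3552, v = 804.0·(+0.15634)/0.72286 + 251.8 = 425.6866
M2: Pc = R·M2+t = (+0.21963, +0.01794, +0.69294); u = 770.6·(+0.21963)/0.69294 + 308.1 = 552.3494, v = 804.0·(+0.01794)/0.69294 + 251.8 = 272.6171
M3: Pc = R·M3+t = (+0.07806, +0.05606, +0.70354); u = 770.6·(+0.07806)/0.70354 + 308.1 = 393.6004, v = 804.0·(+0.05606)/0.70354 + 251.8 = 315.8677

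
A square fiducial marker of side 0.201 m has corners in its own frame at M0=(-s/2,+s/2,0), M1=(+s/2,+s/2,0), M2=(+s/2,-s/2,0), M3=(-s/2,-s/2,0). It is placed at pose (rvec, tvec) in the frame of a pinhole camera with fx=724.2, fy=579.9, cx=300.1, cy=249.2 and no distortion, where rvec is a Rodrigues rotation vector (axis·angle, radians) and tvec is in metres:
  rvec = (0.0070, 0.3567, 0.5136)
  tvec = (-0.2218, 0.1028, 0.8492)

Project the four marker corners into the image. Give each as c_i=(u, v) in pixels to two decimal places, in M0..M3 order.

c0=(14.79, 341.52) c1=(134.70, 417.05) c2=(217.35, 294.92) c3=(88.50, 227.08)

Intrinsics K: fx=724.2, fy=579.9, cx=300.1, cy=249.2
Marker side s = 0.201 m; corners in marker frame (Z=0):
  M0 = (-0.1005, +0.1005, 0)
  M1 = (+0.1005, +0.1005, 0)
  M2 = (+0.1005, -0.1005, 0)
  M3 = (-0.1005, -0.1005, 0)
rvec = (0.0070, 0.3567, 0.5136), |rvec| = θ = 0.62535 rad = 35.830°
Rodrigues: sinθ=0.58539, 1−cosθ=0.18924; R = I + sinθ·[k]× + (1−cosθ)·[k]×²:
    [+0.81078 -0.47956 +0.33564]
    [+0.48198 +0.87233 +0.08210]
    [-0.33216 +0.09521 +0.93841]
t = (-0.2218, 0.1028, 0.8492) m
M0: Pc = R·M0+t = (-0.35148, +0.14203, +0.89215); u = 724.2·(-0.35148)/0.89215 + 300.1 = 14.7877, v = 579.9·(+0.14203)/0.89215 + 249.2 = 341.5196
M1: Pc = R·M1+t = (-0.18851, +0.23891, +0.82539); u = 724.2·(-0.18851)/0.82539 + 300.1 = 134.6973, v = 579.9·(+0.23891)/0.82539 + 249.2 = 417.0520
M2: Pc = R·M2+t = (-0.09212, +0.06357, +0.80625); u = 724.2·(-0.09212)/0.80625 + 300.1 = 217.3544, v = 579.9·(+0.06357)/0.80625 + 249.2 = 294.9233
M3: Pc = R·M3+t = (-0.25509, -0.03331, +0.87301); u = 724.2·(-0.25509)/0.87301 + 300.1 = 88.4951, v = 579.9·(-0.03331)/0.87301 + 249.2 = 227.0752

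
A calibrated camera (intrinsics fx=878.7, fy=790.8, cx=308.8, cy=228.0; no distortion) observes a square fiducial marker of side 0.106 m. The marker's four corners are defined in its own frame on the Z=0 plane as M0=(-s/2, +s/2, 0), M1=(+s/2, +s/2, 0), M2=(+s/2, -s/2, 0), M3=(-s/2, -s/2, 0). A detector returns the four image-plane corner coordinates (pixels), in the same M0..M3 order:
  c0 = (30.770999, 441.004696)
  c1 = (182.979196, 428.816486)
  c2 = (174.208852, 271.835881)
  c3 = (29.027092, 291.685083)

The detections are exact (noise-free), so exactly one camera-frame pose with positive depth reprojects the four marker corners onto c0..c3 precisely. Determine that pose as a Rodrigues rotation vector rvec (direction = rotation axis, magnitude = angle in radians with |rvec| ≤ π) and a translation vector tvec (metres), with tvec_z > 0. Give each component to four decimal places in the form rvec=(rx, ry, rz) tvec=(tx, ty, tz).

Intrinsics K: fx=878.7, fy=790.8, cx=308.8, cy=228.0
Marker side s = 0.106 m; corners in marker frame (Z=0):
  M0 = (-0.0530, +0.0530, 0)
  M1 = (+0.0530, +0.0530, 0)
  M2 = (+0.0530, -0.0530, 0)
  M3 = (-0.0530, -0.0530, 0)
Detected image corners:
  c0 = (30.770999, 441.004696) px
  c1 = (182.979196, 428.816486) px
  c2 = (174.208852, 271.835881) px
  c3 = (29.027092, 291.685083) px
Planar DLT: solve 8×8 A·h = b for H (H[2,2]=1):
  H  [+1348.17493 +4.11977 +102.15124]
  H  [-337.06558 +1290.62467 +356.81973]
  H  [-0.51663 -0.42753 +1.00000]
B = K⁻¹H; ‖b₁‖=1.813258, ‖b₂‖=1.813258; λ = 2/(‖b₁‖+‖b₂‖) = 0.551493, sign → tz>0 ⇒ λ=+0.551493
r₁ = λ·B[:,0] = (+0.94628,-0.15292,-0.28492); r₂ = λ·B[:,1] = (+0.08544,+0.96804,-0.23578)
r₃ = r₁×r₂ = (+0.31187,+0.19877,+0.92910); SVD([r₁ r₂ r₃]) → R = UVᵀ:
  R  [+0.94628 +0.08544 +0.31187]
  R  [-0.15292 +0.96804 +0.19877]
  R  [-0.28492 -0.23578 +0.92910]
t = (-0.12970, +0.08984, +0.55149) m
tr R = 2.843421; θ = arccos((tr R − 1)/2) = 0.398329 rad = 22.823°
axis k = ((R−Rᵀ)₃₂, (R−Rᵀ)₁₃, (R−Rᵀ)₂₁) / (2 sinθ) = (-0.560156, +0.769294, -0.307266)
rvec = θ·k = (-0.223126, +0.306432, -0.122393)

rvec=(-0.2231, 0.3064, -0.1224) tvec=(-0.1297, 0.0898, 0.5515)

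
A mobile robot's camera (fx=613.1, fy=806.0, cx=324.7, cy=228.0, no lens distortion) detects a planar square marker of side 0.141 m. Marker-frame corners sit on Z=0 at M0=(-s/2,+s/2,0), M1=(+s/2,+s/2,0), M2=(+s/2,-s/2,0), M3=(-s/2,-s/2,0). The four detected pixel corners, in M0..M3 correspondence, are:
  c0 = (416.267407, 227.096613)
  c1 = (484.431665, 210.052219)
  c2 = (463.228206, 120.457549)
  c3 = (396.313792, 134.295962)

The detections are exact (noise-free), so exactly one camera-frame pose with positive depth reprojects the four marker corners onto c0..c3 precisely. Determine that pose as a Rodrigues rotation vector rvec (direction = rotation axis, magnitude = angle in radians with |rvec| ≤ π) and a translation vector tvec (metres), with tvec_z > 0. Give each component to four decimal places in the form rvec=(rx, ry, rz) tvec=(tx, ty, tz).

Intrinsics K: fx=613.1, fy=806.0, cx=324.7, cy=228.0
Marker side s = 0.141 m; corners in marker frame (Z=0):
  M0 = (-0.0705, +0.0705, 0)
  M1 = (+0.0705, +0.0705, 0)
  M2 = (+0.0705, -0.0705, 0)
  M3 = (-0.0705, -0.0705, 0)
Detected image corners:
  c0 = (416.267407, 227.096613) px
  c1 = (484.431665, 210.052219) px
  c2 = (463.228206, 120.457549) px
  c3 = (396.313792, 134.295962) px
Planar DLT: solve 8×8 A·h = b for H (H[2,2]=1):
  H  [+573.97512 +59.30325 +440.43148]
  H  [-72.00020 +612.53500 +172.22460]
  H  [+0.21596 -0.19704 +1.00000]
B = K⁻¹H; ‖b₁‖=0.862926, ‖b₂‖=0.862926; λ = 2/(‖b₁‖+‖b₂‖) = 1.158848, sign → tz>0 ⇒ λ=+1.158848
r₁ = λ·B[:,0] = (+0.95236,-0.17431,+0.25026); r₂ = λ·B[:,1] = (+0.23302,+0.94528,-0.22834)
r₃ = r₁×r₂ = (-0.19676,+0.27578,+0.94087); SVD([r₁ r₂ r₃]) → R = UVᵀ:
  R  [+0.95236 +0.23302 -0.19676]
  R  [-0.17431 +0.94528 +0.27578]
  R  [+0.25026 -0.22834 +0.94087]
t = (+0.21875, -0.08019, +1.15885) m
tr R = 2.838505; θ = arccos((tr R − 1)/2) = 0.404619 rad = 23.183°
axis k = ((R−Rᵀ)₃₂, (R−Rᵀ)₁₃, (R−Rᵀ)₂₁) / (2 sinθ) = (-0.640293, -0.567770, -0.517361)
rvec = θ·k = (-0.259075, -0.229731, -0.209334)

rvec=(-0.2591, -0.2297, -0.2093) tvec=(0.2187, -0.0802, 1.1588)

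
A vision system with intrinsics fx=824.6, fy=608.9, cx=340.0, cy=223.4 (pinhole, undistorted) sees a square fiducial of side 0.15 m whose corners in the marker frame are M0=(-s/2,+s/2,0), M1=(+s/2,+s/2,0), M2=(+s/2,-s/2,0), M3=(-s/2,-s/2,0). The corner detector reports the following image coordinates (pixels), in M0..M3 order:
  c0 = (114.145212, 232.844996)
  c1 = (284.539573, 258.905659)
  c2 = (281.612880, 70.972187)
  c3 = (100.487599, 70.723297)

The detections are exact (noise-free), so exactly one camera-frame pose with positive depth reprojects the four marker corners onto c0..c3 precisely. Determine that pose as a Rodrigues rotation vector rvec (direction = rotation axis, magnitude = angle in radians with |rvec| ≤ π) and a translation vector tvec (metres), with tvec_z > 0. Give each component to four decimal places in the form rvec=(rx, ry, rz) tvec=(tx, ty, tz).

rvec=(0.2320, 0.5776, 0.0746) tvec=(-0.0960, -0.0537, 0.5230)

Intrinsics K: fx=824.6, fy=608.9, cx=340.0, cy=223.4
Marker side s = 0.15 m; corners in marker frame (Z=0):
  M0 = (-0.0750, +0.0750, 0)
  M1 = (+0.0750, +0.0750, 0)
  M2 = (+0.0750, -0.0750, 0)
  M3 = (-0.0750, -0.0750, 0)
Detected image corners:
  c0 = (114.145212, 232.844996) px
  c1 = (284.539573, 258.905659) px
  c2 = (281.612880, 70.972187) px
  c3 = (100.487599, 70.723297) px
Planar DLT: solve 8×8 A·h = b for H (H[2,2]=1):
  H  [+971.92851 +146.82991 +188.63246]
  H  [-70.47429 +1232.34446 +160.84626]
  H  [-1.01735 +0.45503 +1.00000]
B = K⁻¹H; ‖b₁‖=1.911902, ‖b₂‖=1.911902; λ = 2/(‖b₁‖+‖b₂‖) = 0.523039, sign → tz>0 ⇒ λ=+0.523039
r₁ = λ·B[:,0] = (+0.83589,+0.13469,-0.53211); r₂ = λ·B[:,1] = (-0.00500,+0.97125,+0.23800)
r₃ = r₁×r₂ = (+0.54887,-0.19628,+0.81253); SVD([r₁ r₂ r₃]) → R = UVᵀ:
  R  [+0.83589 -0.00500 +0.54887]
  R  [+0.13469 +0.97125 -0.19628]
  R  [-0.53211 +0.23800 +0.81253]
t = (-0.09601, -0.05373, +0.52304) m
tr R = 2.619678; θ = arccos((tr R − 1)/2) = 0.626919 rad = 35.920°
axis k = ((R−Rᵀ)₃₂, (R−Rᵀ)₁₃, (R−Rᵀ)₂₁) / (2 sinθ) = (+0.370132, +0.921319, +0.119056)
rvec = θ·k = (+0.232042, +0.577592, +0.074638)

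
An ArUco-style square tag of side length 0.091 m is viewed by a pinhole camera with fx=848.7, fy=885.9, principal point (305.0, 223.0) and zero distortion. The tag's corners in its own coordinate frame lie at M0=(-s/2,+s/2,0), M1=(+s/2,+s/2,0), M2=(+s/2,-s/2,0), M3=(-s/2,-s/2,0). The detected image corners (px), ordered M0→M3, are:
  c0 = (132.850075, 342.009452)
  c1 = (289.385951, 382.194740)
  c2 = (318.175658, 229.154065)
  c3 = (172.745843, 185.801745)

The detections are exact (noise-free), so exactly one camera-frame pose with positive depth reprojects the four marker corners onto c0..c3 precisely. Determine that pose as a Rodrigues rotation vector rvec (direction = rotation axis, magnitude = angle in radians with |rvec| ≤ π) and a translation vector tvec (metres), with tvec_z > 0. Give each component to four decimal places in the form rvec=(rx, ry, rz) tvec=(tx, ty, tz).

rvec=(-0.3338, -0.2537, 0.2367) tvec=(-0.0433, 0.0331, 0.4914)

Intrinsics K: fx=848.7, fy=885.9, cx=305.0, cy=223.0
Marker side s = 0.091 m; corners in marker frame (Z=0):
  M0 = (-0.0455, +0.0455, 0)
  M1 = (+0.0455, +0.0455, 0)
  M2 = (+0.0455, -0.0455, 0)
  M3 = (-0.0455, -0.0455, 0)
Detected image corners:
  c0 = (132.850075, 342.009452) px
  c1 = (289.385951, 382.194740) px
  c2 = (318.175658, 229.154065) px
  c3 = (172.745843, 185.801745) px
Planar DLT: solve 8×8 A·h = b for H (H[2,2]=1):
  H  [+1752.54301 -539.07366 +230.28165]
  H  [+578.53798 +1495.69289 +282.67777]
  H  [+0.41777 -0.71331 +1.00000]
B = K⁻¹H; ‖b₁‖=2.035024, ‖b₂‖=2.035024; λ = 2/(‖b₁‖+‖b₂‖) = 0.491395, sign → tz>0 ⇒ λ=+0.491395
r₁ = λ·B[:,0] = (+0.94094,+0.26923,+0.20529); r₂ = λ·B[:,1] = (-0.18616,+0.91787,-0.35052)
r₃ = r₁×r₂ = (-0.28280,+0.29160,+0.91378); SVD([r₁ r₂ r₃]) → R = UVᵀ:
  R  [+0.94094 -0.18616 -0.28280]
  R  [+0.26923 +0.91787 +0.29160]
  R  [+0.20529 -0.35052 +0.91378]
t = (-0.04326, +0.03310, +0.49139) m
tr R = 2.772592; θ = arccos((tr R − 1)/2) = 0.481511 rad = 27.589°
axis k = ((R−Rᵀ)₃₂, (R−Rᵀ)₁₃, (R−Rᵀ)₂₁) / (2 sinθ) = (-0.693252, -0.526954, +0.491652)
rvec = θ·k = (-0.333808, -0.253734, +0.236736)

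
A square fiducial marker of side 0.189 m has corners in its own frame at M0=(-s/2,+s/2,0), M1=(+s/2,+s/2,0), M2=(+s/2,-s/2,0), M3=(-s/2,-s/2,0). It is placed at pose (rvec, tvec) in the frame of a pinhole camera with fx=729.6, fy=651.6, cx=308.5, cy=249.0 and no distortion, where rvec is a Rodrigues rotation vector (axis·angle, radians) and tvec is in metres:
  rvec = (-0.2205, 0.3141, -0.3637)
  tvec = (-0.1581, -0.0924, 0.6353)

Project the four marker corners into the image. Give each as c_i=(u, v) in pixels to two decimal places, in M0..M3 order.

c0=(64.43, 279.53) c1=(252.84, 202.00) c2=(189.33, 29.14) c3=(19.32, 113.40)

Intrinsics K: fx=729.6, fy=651.6, cx=308.5, cy=249.0
Marker side s = 0.189 m; corners in marker frame (Z=0):
  M0 = (-0.0945, +0.0945, 0)
  M1 = (+0.0945, +0.0945, 0)
  M2 = (+0.0945, -0.0945, 0)
  M3 = (-0.0945, -0.0945, 0)
rvec = (-0.2205, 0.3141, -0.3637), |rvec| = θ = 0.52873 rad = 30.294°
Rodrigues: sinθ=0.50444, 1−cosθ=0.13655; R = I + sinθ·[k]× + (1−cosθ)·[k]×²:
    [+0.88720 +0.31316 +0.33884]
    [-0.38082 +0.91164 +0.15457]
    [-0.26050 -0.26617 +0.92806]
t = (-0.1581, -0.0924, 0.6353) m
M0: Pc = R·M0+t = (-0.21235, +0.02974, +0.63476); u = 729.6·(-0.21235)/0.63476 + 308.5 = 64.4281, v = 651.6·(+0.02974)/0.63476 + 249.0 = 279.5261
M1: Pc = R·M1+t = (-0.04467, -0.04224, +0.58553); u = 729.6·(-0.04467)/0.58553 + 308.5 = 252.8435, v = 651.6·(-0.04224)/0.58553 + 249.0 = 201.9964
M2: Pc = R·M2+t = (-0.10385, -0.21454, +0.63584); u = 729.6·(-0.10385)/0.63584 + 308.5 = 189.3318, v = 651.6·(-0.21454)/0.63584 + 249.0 = 29.1438
M3: Pc = R·M3+t = (-0.27153, -0.14256, +0.68507); u = 729.6·(-0.27153)/0.68507 + 308.5 = 19.3164, v = 651.6·(-0.14256)/0.68507 + 249.0 = 113.4027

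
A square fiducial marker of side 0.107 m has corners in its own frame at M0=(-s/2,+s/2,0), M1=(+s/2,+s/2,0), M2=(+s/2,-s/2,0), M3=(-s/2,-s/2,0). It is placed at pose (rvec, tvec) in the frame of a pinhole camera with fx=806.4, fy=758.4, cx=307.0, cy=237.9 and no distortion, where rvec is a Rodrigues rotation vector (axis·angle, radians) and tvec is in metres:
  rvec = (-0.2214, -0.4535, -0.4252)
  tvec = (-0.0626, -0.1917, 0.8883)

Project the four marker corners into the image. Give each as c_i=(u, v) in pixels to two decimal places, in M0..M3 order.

Intrinsics K: fx=806.4, fy=758.4, cx=307.0, cy=237.9
Marker side s = 0.107 m; corners in marker frame (Z=0):
  M0 = (-0.0535, +0.0535, 0)
  M1 = (+0.0535, +0.0535, 0)
  M2 = (+0.0535, -0.0535, 0)
  M3 = (-0.0535, -0.0535, 0)
rvec = (-0.2214, -0.4535, -0.4252), |rvec| = θ = 0.65991 rad = 37.810°
Rodrigues: sinθ=0.61304, 1−cosθ=0.20995; R = I + sinθ·[k]× + (1−cosθ)·[k]×²:
    [+0.81368 +0.44341 -0.37591]
    [-0.34660 +0.88920 +0.29864]
    [+0.46668 -0.11271 +0.87721]
t = (-0.0626, -0.1917, 0.8883) m
M0: Pc = R·M0+t = (-0.08241, -0.12558, +0.85730); u = 806.4·(-0.08241)/0.85730 + 307.0 = 229.4836, v = 758.4·(-0.12558)/0.85730 + 237.9 = 126.8034
M1: Pc = R·M1+t = (+0.00465, -0.16267, +0.90724); u = 806.4·(+0.00465)/0.90724 + 307.0 = 311.1372, v = 758.4·(-0.16267)/0.90724 + 237.9 = 101.9164
M2: Pc = R·M2+t = (-0.04279, -0.25782, +0.91930); u = 806.4·(-0.04279)/0.91930 + 307.0 = 269.4645, v = 758.4·(-0.25782)/0.91930 + 237.9 = 25.2081
M3: Pc = R·M3+t = (-0.12985, -0.22073, +0.86936); u = 806.4·(-0.12985)/0.86936 + 307.0 = 186.5501, v = 758.4·(-0.22073)/0.86936 + 237.9 = 45.3438

c0=(229.48, 126.80) c1=(311.14, 101.92) c2=(269.46, 25.21) c3=(186.55, 45.34)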